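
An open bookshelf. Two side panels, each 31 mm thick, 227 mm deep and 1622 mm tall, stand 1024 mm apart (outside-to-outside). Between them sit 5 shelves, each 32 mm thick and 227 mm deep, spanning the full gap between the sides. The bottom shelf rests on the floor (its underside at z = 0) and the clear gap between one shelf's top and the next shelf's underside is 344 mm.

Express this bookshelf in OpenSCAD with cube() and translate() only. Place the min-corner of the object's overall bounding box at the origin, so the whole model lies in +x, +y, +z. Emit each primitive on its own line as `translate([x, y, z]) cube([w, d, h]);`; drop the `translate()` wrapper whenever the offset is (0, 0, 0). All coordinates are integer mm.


cube([31, 227, 1622]);
translate([993, 0, 0]) cube([31, 227, 1622]);
translate([31, 0, 0]) cube([962, 227, 32]);
translate([31, 0, 376]) cube([962, 227, 32]);
translate([31, 0, 752]) cube([962, 227, 32]);
translate([31, 0, 1128]) cube([962, 227, 32]);
translate([31, 0, 1504]) cube([962, 227, 32]);


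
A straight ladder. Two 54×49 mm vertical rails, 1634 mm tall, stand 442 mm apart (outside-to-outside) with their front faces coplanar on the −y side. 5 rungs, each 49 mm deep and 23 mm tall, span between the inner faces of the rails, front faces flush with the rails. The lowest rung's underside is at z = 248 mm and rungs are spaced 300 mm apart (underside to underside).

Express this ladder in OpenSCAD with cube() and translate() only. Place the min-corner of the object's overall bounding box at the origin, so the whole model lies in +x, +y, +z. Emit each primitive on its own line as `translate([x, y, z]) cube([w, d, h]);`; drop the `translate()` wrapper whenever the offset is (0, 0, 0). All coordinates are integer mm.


// rung span = 442 - 2*54 = 334
// rung[k] z = 248 + k*300
cube([54, 49, 1634]);
translate([388, 0, 0]) cube([54, 49, 1634]);
translate([54, 0, 248]) cube([334, 49, 23]);
translate([54, 0, 548]) cube([334, 49, 23]);
translate([54, 0, 848]) cube([334, 49, 23]);
translate([54, 0, 1148]) cube([334, 49, 23]);
translate([54, 0, 1448]) cube([334, 49, 23]);


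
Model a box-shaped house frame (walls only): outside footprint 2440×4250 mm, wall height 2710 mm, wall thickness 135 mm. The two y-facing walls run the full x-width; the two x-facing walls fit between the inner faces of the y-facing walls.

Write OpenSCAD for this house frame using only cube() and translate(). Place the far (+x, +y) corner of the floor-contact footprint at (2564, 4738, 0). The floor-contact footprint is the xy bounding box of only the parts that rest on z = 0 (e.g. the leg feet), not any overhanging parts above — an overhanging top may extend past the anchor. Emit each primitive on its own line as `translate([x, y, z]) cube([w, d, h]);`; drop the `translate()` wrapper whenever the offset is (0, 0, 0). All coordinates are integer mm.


translate([124, 488, 0]) cube([2440, 135, 2710]);
translate([124, 4603, 0]) cube([2440, 135, 2710]);
translate([124, 623, 0]) cube([135, 3980, 2710]);
translate([2429, 623, 0]) cube([135, 3980, 2710]);


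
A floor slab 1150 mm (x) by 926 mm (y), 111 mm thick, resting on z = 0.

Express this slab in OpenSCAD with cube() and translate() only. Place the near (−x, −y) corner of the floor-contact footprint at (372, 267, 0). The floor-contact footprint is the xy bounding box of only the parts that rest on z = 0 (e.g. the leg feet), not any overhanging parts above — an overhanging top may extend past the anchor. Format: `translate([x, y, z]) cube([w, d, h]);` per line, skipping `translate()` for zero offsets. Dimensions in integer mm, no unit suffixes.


translate([372, 267, 0]) cube([1150, 926, 111]);


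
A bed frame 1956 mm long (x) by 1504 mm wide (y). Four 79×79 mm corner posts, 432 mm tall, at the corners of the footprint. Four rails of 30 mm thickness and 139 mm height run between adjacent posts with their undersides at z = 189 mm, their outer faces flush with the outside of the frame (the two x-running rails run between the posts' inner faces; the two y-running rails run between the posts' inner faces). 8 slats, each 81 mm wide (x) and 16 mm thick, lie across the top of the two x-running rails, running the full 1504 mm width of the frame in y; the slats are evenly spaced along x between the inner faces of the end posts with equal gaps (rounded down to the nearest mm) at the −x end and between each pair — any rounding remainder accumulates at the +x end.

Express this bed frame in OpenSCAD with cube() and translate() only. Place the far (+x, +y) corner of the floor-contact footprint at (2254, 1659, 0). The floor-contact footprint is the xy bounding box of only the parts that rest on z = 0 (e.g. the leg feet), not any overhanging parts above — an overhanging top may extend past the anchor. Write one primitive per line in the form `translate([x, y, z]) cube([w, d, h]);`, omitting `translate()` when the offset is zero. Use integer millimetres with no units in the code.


// slat z = rail_z + rail_h = 189 + 139 = 328
// slat gap = ⌊(1798 − 8·81) / 9⌋ = 127
translate([298, 155, 0]) cube([79, 79, 432]);
translate([298, 1580, 0]) cube([79, 79, 432]);
translate([2175, 155, 0]) cube([79, 79, 432]);
translate([2175, 1580, 0]) cube([79, 79, 432]);
translate([377, 155, 189]) cube([1798, 30, 139]);
translate([377, 1629, 189]) cube([1798, 30, 139]);
translate([298, 234, 189]) cube([30, 1346, 139]);
translate([2224, 234, 189]) cube([30, 1346, 139]);
translate([504, 155, 328]) cube([81, 1504, 16]);
translate([712, 155, 328]) cube([81, 1504, 16]);
translate([920, 155, 328]) cube([81, 1504, 16]);
translate([1128, 155, 328]) cube([81, 1504, 16]);
translate([1336, 155, 328]) cube([81, 1504, 16]);
translate([1544, 155, 328]) cube([81, 1504, 16]);
translate([1752, 155, 328]) cube([81, 1504, 16]);
translate([1960, 155, 328]) cube([81, 1504, 16]);


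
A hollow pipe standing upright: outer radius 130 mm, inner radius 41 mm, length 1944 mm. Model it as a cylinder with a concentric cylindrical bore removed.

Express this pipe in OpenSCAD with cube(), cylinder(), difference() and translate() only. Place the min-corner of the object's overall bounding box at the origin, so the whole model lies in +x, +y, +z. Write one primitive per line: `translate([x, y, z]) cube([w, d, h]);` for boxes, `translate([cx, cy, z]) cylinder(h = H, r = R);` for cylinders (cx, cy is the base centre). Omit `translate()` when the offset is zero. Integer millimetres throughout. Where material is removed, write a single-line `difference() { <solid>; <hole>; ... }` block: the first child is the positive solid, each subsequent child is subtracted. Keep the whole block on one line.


difference() { translate([130, 130, 0]) cylinder(h = 1944, r = 130); translate([130, 130, 0]) cylinder(h = 1944, r = 41); }


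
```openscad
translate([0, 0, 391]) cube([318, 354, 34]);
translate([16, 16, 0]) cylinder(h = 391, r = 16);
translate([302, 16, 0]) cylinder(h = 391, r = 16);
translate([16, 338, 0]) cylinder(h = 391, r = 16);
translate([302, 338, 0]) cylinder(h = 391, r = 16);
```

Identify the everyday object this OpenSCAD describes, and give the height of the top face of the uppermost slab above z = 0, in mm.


A stool. The seat height is 425 mm.

A 318×354×34 slab at z = 391 on four corner cylinders — a stool. The seat top is 391 + 34 = 425 mm.


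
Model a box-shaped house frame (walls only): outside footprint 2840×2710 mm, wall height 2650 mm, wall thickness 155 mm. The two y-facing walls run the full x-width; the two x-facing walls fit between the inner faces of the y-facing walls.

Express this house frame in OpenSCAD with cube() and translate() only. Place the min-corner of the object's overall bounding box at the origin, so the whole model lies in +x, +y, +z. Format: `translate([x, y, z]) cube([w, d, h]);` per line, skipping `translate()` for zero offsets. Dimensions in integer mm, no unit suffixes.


cube([2840, 155, 2650]);
translate([0, 2555, 0]) cube([2840, 155, 2650]);
translate([0, 155, 0]) cube([155, 2400, 2650]);
translate([2685, 155, 0]) cube([155, 2400, 2650]);


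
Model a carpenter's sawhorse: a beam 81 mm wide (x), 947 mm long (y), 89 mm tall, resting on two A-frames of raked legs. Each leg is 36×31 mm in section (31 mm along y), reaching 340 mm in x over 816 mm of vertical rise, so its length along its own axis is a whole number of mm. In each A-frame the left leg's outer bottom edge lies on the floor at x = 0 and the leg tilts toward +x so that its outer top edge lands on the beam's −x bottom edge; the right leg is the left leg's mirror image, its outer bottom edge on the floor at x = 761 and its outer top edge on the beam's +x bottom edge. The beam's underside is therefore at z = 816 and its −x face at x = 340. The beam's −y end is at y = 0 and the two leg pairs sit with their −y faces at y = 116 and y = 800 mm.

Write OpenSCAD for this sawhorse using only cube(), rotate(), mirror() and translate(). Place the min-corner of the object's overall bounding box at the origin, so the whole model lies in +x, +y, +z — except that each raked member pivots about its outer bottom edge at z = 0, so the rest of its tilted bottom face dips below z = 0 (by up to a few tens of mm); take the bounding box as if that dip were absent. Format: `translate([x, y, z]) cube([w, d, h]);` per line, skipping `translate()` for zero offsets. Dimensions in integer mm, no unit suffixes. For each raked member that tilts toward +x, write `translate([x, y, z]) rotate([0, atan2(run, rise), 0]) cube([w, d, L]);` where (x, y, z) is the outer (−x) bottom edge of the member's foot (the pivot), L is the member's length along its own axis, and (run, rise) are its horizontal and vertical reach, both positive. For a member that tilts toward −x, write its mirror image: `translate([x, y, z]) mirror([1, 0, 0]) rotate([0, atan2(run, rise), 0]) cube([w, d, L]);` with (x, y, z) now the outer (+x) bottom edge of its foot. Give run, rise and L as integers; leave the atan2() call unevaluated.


// leg length = √(340² + 816²) = 884
// right-leg outer foot x = 2·340 + 81 = 761
// beam min-corner = (340, 0, 816)
translate([340, 0, 816]) cube([81, 947, 89]);
translate([0, 116, 0]) rotate([0, atan2(340, 816), 0]) cube([36, 31, 884]);
translate([761, 116, 0]) mirror([1, 0, 0]) rotate([0, atan2(340, 816), 0]) cube([36, 31, 884]);
translate([0, 800, 0]) rotate([0, atan2(340, 816), 0]) cube([36, 31, 884]);
translate([761, 800, 0]) mirror([1, 0, 0]) rotate([0, atan2(340, 816), 0]) cube([36, 31, 884]);


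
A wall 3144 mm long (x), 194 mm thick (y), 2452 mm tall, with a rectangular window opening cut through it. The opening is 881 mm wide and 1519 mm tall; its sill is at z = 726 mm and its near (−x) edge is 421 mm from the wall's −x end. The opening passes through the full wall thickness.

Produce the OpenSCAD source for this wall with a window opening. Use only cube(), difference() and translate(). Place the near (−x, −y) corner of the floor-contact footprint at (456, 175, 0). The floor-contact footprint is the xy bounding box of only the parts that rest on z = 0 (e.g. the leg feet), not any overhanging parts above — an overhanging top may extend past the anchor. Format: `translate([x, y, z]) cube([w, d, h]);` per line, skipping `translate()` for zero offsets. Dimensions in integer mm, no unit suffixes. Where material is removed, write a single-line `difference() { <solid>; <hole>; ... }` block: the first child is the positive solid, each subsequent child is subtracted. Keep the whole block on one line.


difference() { translate([456, 175, 0]) cube([3144, 194, 2452]); translate([877, 175, 726]) cube([881, 194, 1519]); }


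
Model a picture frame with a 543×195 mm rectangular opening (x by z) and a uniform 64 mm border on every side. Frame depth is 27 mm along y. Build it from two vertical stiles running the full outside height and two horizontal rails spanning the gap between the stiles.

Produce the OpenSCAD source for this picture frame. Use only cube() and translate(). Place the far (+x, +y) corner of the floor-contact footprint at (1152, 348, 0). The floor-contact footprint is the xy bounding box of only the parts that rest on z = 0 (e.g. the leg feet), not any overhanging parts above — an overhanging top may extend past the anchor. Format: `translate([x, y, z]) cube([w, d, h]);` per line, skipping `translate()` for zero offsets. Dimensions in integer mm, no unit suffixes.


translate([481, 321, 0]) cube([64, 27, 323]);
translate([1088, 321, 0]) cube([64, 27, 323]);
translate([545, 321, 0]) cube([543, 27, 64]);
translate([545, 321, 259]) cube([543, 27, 64]);


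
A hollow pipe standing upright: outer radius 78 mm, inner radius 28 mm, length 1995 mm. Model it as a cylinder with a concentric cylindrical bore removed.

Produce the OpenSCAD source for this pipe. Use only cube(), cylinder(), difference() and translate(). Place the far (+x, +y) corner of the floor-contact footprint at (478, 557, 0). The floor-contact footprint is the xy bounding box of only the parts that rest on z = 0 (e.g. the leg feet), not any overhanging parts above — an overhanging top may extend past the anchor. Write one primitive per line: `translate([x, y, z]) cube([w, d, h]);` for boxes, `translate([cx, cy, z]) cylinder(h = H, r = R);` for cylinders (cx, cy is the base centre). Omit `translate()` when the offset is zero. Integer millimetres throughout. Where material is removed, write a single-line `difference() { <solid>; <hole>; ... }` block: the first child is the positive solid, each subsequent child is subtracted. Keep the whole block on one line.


difference() { translate([400, 479, 0]) cylinder(h = 1995, r = 78); translate([400, 479, 0]) cylinder(h = 1995, r = 28); }


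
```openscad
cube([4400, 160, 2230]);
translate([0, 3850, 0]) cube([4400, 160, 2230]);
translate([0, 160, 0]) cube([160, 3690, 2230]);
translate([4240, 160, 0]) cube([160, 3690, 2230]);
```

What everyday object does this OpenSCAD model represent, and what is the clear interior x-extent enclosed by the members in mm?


A house (or room) frame. The interior width is 4080 mm.

Four 2230 mm walls enclosing a rectangle with no floor or roof — a room or house frame. Outside width is 4400 mm and wall thickness is 160 mm, so the interior width is 4400 − 2 × 160 = 4080 mm.


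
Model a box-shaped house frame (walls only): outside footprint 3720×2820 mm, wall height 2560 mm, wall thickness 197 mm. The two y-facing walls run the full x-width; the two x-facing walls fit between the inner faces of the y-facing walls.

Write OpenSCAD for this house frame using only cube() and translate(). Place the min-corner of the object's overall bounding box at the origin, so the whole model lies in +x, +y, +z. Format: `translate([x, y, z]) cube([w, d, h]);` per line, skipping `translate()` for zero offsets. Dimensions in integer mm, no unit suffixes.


cube([3720, 197, 2560]);
translate([0, 2623, 0]) cube([3720, 197, 2560]);
translate([0, 197, 0]) cube([197, 2426, 2560]);
translate([3523, 197, 0]) cube([197, 2426, 2560]);


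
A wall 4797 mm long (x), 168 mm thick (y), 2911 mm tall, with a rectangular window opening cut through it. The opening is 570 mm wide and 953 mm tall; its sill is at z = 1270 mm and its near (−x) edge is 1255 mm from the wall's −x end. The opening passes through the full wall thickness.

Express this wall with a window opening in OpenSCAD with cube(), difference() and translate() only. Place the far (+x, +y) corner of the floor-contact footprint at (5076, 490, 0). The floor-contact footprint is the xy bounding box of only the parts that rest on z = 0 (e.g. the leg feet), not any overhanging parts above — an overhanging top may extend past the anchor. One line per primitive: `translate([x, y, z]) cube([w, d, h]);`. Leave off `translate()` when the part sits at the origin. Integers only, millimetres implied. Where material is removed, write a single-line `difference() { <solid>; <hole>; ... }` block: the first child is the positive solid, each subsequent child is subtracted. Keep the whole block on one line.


difference() { translate([279, 322, 0]) cube([4797, 168, 2911]); translate([1534, 322, 1270]) cube([570, 168, 953]); }


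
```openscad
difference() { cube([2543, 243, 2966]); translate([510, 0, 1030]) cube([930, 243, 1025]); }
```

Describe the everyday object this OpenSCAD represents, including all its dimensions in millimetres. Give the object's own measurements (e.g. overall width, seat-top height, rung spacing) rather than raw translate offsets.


A wall 2543 mm long (x), 243 mm thick (y), 2966 mm tall, with a rectangular window opening cut through it. The opening is 930 mm wide and 1025 mm tall; its sill is at z = 1030 mm and its near (−x) edge is 510 mm from the wall's −x end. The opening passes through the full wall thickness.


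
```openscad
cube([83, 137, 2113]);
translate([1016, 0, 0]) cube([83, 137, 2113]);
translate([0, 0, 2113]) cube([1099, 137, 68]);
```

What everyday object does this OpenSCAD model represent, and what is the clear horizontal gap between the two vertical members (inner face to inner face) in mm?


A door frame. The clear opening width is 933 mm.

Two 2113 mm tall posts with a header on top — a door frame. The left jamb is 83 mm wide at x = 0; the right jamb starts at x = 1016. The clear opening is 1016 − 83 = 933 mm.


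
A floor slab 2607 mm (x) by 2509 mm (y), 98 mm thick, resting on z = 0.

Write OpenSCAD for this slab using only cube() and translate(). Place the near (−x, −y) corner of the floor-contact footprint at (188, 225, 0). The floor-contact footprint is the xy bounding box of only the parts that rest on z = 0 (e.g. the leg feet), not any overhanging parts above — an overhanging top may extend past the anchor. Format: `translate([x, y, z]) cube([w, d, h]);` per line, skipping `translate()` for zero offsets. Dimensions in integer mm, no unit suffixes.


translate([188, 225, 0]) cube([2607, 2509, 98]);


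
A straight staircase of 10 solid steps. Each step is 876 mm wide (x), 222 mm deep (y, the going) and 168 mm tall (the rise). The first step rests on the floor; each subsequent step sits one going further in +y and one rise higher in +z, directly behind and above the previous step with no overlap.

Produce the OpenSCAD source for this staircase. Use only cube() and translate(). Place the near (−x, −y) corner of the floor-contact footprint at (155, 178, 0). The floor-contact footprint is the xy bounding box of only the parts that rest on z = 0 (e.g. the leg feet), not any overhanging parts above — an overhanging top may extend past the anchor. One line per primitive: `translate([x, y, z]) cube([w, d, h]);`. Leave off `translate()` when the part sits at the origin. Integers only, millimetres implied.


translate([155, 178, 0]) cube([876, 222, 168]);
translate([155, 400, 168]) cube([876, 222, 168]);
translate([155, 622, 336]) cube([876, 222, 168]);
translate([155, 844, 504]) cube([876, 222, 168]);
translate([155, 1066, 672]) cube([876, 222, 168]);
translate([155, 1288, 840]) cube([876, 222, 168]);
translate([155, 1510, 1008]) cube([876, 222, 168]);
translate([155, 1732, 1176]) cube([876, 222, 168]);
translate([155, 1954, 1344]) cube([876, 222, 168]);
translate([155, 2176, 1512]) cube([876, 222, 168]);


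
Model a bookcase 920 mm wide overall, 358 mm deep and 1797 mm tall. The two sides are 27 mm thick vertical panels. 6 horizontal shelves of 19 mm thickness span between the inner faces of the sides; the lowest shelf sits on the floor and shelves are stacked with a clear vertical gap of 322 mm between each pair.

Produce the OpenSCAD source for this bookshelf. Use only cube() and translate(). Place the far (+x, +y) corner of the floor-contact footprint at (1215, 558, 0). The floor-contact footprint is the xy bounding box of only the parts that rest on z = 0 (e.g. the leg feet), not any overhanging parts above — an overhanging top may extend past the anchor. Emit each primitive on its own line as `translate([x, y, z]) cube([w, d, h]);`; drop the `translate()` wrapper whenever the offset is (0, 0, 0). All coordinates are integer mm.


translate([295, 200, 0]) cube([27, 358, 1797]);
translate([1188, 200, 0]) cube([27, 358, 1797]);
translate([322, 200, 0]) cube([866, 358, 19]);
translate([322, 200, 341]) cube([866, 358, 19]);
translate([322, 200, 682]) cube([866, 358, 19]);
translate([322, 200, 1023]) cube([866, 358, 19]);
translate([322, 200, 1364]) cube([866, 358, 19]);
translate([322, 200, 1705]) cube([866, 358, 19]);


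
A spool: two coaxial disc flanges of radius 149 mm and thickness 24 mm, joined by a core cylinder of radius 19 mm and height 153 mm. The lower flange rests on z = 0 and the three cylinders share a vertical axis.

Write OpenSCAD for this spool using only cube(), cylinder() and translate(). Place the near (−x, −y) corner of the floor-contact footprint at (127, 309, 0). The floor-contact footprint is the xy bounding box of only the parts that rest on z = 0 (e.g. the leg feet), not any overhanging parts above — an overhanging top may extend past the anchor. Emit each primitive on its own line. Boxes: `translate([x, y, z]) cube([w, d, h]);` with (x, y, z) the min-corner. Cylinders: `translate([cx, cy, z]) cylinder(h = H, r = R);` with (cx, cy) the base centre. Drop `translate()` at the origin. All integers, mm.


translate([276, 458, 0]) cylinder(h = 24, r = 149);
translate([276, 458, 24]) cylinder(h = 153, r = 19);
translate([276, 458, 177]) cylinder(h = 24, r = 149);


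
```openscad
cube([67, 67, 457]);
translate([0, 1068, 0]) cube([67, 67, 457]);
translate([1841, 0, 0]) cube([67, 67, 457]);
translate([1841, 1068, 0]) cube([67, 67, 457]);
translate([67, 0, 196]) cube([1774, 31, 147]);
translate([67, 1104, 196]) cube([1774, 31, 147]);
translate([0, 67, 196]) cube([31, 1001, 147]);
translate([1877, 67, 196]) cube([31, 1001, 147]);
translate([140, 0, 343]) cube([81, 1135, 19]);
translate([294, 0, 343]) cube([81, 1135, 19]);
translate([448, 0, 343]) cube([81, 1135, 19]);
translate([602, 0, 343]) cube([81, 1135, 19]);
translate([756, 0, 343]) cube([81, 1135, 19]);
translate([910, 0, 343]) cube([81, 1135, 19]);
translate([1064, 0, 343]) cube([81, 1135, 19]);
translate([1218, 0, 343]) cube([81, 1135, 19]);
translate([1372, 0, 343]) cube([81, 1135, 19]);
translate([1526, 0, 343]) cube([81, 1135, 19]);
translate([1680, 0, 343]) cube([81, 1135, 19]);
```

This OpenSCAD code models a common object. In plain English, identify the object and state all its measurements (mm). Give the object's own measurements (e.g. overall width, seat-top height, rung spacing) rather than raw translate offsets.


A bed frame 1908 mm long (x) by 1135 mm wide (y). Four 67×67 mm corner posts, 457 mm tall, at the corners of the footprint. Four rails of 31 mm thickness and 147 mm height run between adjacent posts with their undersides at z = 196 mm, their outer faces flush with the outside of the frame (the two x-running rails run between the posts' inner faces; the two y-running rails run between the posts' inner faces). 11 slats, each 81 mm wide (x) and 19 mm thick, lie across the top of the two x-running rails, running the full 1135 mm width of the frame in y; along x they sit between the end posts with a 73 mm gap after the −x posts and between neighbouring slats, leaving 80 mm before the +x posts.


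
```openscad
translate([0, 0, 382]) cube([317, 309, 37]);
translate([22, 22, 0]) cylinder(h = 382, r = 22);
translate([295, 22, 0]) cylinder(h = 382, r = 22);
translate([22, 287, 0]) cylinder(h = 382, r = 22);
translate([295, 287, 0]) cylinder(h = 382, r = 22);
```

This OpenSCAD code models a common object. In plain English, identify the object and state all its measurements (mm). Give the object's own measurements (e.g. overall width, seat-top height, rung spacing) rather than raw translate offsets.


A simple wooden stool: a rectangular seat 317 mm (x) by 309 mm (y), 37 mm thick, top face at z = 419 mm, on four round legs, each 44 mm in diameter. The legs rest on z = 0, each leg's axis is inset half a diameter from the nearest pair of seat edges (so the leg's bounding box is flush with the corner).


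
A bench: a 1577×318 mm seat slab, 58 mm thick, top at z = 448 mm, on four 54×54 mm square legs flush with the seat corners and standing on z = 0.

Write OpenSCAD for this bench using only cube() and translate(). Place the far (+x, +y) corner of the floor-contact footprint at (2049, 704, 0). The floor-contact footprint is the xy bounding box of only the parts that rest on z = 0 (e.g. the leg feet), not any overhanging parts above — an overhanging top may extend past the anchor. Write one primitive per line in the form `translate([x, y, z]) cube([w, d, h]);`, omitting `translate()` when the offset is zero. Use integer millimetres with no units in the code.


translate([472, 386, 390]) cube([1577, 318, 58]);
translate([472, 386, 0]) cube([54, 54, 390]);
translate([472, 650, 0]) cube([54, 54, 390]);
translate([1995, 386, 0]) cube([54, 54, 390]);
translate([1995, 650, 0]) cube([54, 54, 390]);


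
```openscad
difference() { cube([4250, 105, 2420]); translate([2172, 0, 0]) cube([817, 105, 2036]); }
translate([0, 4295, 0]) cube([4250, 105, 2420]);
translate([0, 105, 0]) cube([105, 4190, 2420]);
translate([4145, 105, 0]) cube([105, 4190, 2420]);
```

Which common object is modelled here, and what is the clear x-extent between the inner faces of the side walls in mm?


A single room. The interior width is 4040 mm.

Four walls enclosing a rectangle with a door in the front wall — a room. Outside width 4250 minus two 105 mm walls gives 4040 mm.


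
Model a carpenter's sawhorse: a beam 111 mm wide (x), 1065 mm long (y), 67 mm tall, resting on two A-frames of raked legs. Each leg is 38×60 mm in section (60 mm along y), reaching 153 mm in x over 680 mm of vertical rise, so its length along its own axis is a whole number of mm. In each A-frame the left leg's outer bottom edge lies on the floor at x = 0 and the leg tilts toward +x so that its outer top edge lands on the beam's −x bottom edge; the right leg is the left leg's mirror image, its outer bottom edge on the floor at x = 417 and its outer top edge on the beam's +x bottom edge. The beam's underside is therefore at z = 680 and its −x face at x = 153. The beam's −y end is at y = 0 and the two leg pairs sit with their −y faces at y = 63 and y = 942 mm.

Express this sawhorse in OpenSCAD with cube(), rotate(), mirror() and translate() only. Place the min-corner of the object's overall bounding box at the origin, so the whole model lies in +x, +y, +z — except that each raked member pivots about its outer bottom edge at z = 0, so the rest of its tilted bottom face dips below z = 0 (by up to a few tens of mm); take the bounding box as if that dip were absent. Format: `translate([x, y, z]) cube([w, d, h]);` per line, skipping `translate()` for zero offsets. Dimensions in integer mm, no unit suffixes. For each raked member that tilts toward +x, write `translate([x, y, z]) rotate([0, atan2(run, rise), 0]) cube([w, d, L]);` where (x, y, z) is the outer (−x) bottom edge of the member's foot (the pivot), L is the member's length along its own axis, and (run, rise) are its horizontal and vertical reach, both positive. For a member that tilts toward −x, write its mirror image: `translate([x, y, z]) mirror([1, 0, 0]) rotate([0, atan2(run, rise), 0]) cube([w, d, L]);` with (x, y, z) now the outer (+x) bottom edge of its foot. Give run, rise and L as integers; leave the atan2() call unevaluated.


// leg length = √(153² + 680²) = 697
// right-leg outer foot x = 2·153 + 111 = 417
// beam min-corner = (153, 0, 680)
translate([153, 0, 680]) cube([111, 1065, 67]);
translate([0, 63, 0]) rotate([0, atan2(153, 680), 0]) cube([38, 60, 697]);
translate([417, 63, 0]) mirror([1, 0, 0]) rotate([0, atan2(153, 680), 0]) cube([38, 60, 697]);
translate([0, 942, 0]) rotate([0, atan2(153, 680), 0]) cube([38, 60, 697]);
translate([417, 942, 0]) mirror([1, 0, 0]) rotate([0, atan2(153, 680), 0]) cube([38, 60, 697]);


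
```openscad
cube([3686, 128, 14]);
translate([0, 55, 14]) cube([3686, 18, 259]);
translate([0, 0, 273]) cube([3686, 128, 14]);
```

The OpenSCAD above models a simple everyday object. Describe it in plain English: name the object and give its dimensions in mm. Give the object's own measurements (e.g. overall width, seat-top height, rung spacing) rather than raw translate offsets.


An I-beam lying along x, 3686 mm long. Overall section height 287 mm. Two flanges 128 mm wide (y) and 14 mm thick, one on the floor and one at the top; a web 18 mm thick runs between them, centred on the flange width.


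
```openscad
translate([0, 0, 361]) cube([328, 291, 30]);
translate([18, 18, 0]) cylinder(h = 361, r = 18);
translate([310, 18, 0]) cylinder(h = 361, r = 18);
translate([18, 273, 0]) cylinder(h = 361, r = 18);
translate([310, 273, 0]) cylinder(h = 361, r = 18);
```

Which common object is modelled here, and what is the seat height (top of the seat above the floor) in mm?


A stool. The seat height is 391 mm.

A 328×291×30 slab at z = 361 on four corner cylinders — a stool. The seat top is 361 + 30 = 391 mm.


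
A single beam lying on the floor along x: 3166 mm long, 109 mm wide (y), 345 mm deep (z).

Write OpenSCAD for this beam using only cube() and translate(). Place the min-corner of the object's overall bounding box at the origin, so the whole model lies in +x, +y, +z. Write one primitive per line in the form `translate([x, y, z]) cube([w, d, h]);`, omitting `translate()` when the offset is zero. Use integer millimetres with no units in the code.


cube([3166, 109, 345]);


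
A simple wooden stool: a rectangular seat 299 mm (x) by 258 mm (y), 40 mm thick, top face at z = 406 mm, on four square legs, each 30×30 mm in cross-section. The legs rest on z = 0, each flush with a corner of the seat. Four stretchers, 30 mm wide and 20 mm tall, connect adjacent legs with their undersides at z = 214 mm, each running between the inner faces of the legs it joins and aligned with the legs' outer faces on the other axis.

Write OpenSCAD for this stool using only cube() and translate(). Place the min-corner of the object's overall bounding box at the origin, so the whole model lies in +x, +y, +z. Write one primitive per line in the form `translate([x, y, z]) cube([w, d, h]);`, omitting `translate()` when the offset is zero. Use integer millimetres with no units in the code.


translate([0, 0, 366]) cube([299, 258, 40]);
cube([30, 30, 366]);
translate([269, 0, 0]) cube([30, 30, 366]);
translate([0, 228, 0]) cube([30, 30, 366]);
translate([269, 228, 0]) cube([30, 30, 366]);
translate([30, 0, 214]) cube([239, 30, 20]);
translate([30, 228, 214]) cube([239, 30, 20]);
translate([0, 30, 214]) cube([30, 198, 20]);
translate([269, 30, 214]) cube([30, 198, 20]);


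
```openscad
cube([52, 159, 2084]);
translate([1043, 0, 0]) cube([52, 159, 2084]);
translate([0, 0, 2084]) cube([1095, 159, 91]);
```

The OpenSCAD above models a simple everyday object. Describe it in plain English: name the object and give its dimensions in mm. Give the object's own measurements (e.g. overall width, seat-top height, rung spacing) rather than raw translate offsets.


A door frame. The clear opening is 991 mm wide and 2084 mm high. Two 52 mm wide jambs, 159 mm deep, stand either side of the opening from the floor to the top of the opening. A 91 mm thick head sits across the top of both jambs, spanning the full outside width of the frame.


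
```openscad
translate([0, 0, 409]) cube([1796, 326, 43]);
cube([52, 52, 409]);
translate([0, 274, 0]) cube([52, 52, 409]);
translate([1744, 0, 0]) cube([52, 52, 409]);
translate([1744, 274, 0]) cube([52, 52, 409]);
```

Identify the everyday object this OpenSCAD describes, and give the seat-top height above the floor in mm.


A bench. The seat-top height is 452 mm.

A long slab on four corner posts — a bench. The slab sits at z = 409 with thickness 43, so the top is 409 + 43 = 452 mm.


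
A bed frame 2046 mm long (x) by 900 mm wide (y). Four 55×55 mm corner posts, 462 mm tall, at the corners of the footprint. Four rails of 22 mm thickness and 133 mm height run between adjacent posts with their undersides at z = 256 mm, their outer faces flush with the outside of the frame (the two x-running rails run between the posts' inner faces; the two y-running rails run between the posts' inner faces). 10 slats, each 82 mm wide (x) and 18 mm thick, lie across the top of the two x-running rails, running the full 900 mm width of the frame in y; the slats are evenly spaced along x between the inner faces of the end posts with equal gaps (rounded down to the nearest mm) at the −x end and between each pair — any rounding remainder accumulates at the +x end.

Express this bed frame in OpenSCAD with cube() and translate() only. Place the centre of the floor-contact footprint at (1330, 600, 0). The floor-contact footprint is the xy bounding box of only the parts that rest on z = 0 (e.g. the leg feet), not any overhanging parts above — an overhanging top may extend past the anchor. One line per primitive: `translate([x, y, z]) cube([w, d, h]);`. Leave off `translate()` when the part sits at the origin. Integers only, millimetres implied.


translate([307, 150, 0]) cube([55, 55, 462]);
translate([307, 995, 0]) cube([55, 55, 462]);
translate([2298, 150, 0]) cube([55, 55, 462]);
translate([2298, 995, 0]) cube([55, 55, 462]);
translate([362, 150, 256]) cube([1936, 22, 133]);
translate([362, 1028, 256]) cube([1936, 22, 133]);
translate([307, 205, 256]) cube([22, 790, 133]);
translate([2331, 205, 256]) cube([22, 790, 133]);
translate([463, 150, 389]) cube([82, 900, 18]);
translate([646, 150, 389]) cube([82, 900, 18]);
translate([829, 150, 389]) cube([82, 900, 18]);
translate([1012, 150, 389]) cube([82, 900, 18]);
translate([1195, 150, 389]) cube([82, 900, 18]);
translate([1378, 150, 389]) cube([82, 900, 18]);
translate([1561, 150, 389]) cube([82, 900, 18]);
translate([1744, 150, 389]) cube([82, 900, 18]);
translate([1927, 150, 389]) cube([82, 900, 18]);
translate([2110, 150, 389]) cube([82, 900, 18]);


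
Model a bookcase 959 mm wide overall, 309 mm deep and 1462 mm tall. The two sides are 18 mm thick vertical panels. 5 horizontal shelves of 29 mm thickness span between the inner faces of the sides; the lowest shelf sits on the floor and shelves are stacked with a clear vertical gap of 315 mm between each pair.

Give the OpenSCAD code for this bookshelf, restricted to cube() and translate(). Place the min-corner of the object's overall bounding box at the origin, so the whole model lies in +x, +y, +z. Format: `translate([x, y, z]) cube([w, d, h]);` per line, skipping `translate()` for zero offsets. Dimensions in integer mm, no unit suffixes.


cube([18, 309, 1462]);
translate([941, 0, 0]) cube([18, 309, 1462]);
translate([18, 0, 0]) cube([923, 309, 29]);
translate([18, 0, 344]) cube([923, 309, 29]);
translate([18, 0, 688]) cube([923, 309, 29]);
translate([18, 0, 1032]) cube([923, 309, 29]);
translate([18, 0, 1376]) cube([923, 309, 29]);


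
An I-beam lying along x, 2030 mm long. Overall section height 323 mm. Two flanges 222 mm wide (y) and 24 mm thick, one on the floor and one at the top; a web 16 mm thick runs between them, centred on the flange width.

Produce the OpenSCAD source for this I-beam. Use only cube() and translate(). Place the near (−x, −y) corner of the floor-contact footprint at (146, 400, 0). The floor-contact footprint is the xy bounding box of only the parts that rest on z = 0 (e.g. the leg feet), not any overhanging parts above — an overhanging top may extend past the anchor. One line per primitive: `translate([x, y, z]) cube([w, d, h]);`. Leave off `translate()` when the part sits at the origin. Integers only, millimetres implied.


translate([146, 400, 0]) cube([2030, 222, 24]);
translate([146, 503, 24]) cube([2030, 16, 275]);
translate([146, 400, 299]) cube([2030, 222, 24]);


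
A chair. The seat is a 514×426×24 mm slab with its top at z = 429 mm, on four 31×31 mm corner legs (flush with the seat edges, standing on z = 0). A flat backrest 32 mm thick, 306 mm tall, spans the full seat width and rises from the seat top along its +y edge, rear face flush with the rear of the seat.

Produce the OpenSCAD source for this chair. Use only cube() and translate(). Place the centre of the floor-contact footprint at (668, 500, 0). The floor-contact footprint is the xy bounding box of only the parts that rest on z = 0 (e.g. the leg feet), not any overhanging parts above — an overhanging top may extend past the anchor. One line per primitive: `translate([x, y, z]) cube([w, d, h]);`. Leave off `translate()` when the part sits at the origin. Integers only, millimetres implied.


// leg_h = 429 - 24 = 405
translate([411, 287, 405]) cube([514, 426, 24]);
translate([411, 287, 0]) cube([31, 31, 405]);
translate([894, 287, 0]) cube([31, 31, 405]);
translate([411, 682, 0]) cube([31, 31, 405]);
translate([894, 682, 0]) cube([31, 31, 405]);
translate([411, 681, 429]) cube([514, 32, 306]);


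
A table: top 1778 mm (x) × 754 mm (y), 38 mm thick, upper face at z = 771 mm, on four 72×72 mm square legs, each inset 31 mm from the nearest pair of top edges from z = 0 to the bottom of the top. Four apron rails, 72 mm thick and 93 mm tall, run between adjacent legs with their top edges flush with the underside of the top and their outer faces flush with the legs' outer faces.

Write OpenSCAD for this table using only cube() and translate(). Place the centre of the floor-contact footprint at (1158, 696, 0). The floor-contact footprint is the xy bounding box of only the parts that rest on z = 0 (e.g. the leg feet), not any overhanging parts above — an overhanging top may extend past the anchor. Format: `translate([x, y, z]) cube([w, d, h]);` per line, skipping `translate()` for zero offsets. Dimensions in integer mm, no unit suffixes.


// leg_h = 771 - 38 = 733
// apron z = 733 - 93 = 640
translate([269, 319, 733]) cube([1778, 754, 38]);
translate([300, 350, 0]) cube([72, 72, 733]);
translate([1944, 350, 0]) cube([72, 72, 733]);
translate([300, 970, 0]) cube([72, 72, 733]);
translate([1944, 970, 0]) cube([72, 72, 733]);
translate([372, 350, 640]) cube([1572, 72, 93]);
translate([372, 970, 640]) cube([1572, 72, 93]);
translate([300, 422, 640]) cube([72, 548, 93]);
translate([1944, 422, 640]) cube([72, 548, 93]);


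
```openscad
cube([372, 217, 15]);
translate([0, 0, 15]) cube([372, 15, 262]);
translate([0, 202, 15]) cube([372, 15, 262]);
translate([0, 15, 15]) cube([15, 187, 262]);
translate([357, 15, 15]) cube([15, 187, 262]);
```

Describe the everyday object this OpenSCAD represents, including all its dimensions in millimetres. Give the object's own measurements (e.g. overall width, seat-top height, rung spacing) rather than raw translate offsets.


An open-topped rectangular box: outside dimensions 372×217×277 mm, with a uniform wall and base thickness of 15 mm. The base is a full 372×217 slab on the floor; four walls sit on top of the base. The front and back walls (the −y and +y sides) span the full width; the two side walls fit between them.


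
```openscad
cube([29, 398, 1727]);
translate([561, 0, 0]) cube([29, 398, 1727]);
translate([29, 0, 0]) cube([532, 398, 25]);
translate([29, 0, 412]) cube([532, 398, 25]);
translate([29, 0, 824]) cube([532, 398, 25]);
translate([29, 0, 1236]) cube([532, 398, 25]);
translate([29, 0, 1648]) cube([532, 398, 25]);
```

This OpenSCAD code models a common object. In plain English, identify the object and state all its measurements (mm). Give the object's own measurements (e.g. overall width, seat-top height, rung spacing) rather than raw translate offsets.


An open bookshelf. Two side panels, each 29 mm thick, 398 mm deep and 1727 mm tall, stand 590 mm apart (outside-to-outside). Between them sit 5 shelves, each 25 mm thick and 398 mm deep, spanning the full gap between the sides. The bottom shelf rests on the floor (its underside at z = 0) and the clear gap between one shelf's top and the next shelf's underside is 387 mm.


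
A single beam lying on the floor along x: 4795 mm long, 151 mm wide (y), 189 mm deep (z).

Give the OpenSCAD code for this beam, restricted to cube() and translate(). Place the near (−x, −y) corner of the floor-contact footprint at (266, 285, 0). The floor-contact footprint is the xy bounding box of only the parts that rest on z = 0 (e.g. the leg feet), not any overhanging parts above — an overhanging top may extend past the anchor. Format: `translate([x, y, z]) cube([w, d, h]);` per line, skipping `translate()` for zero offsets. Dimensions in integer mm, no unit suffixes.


translate([266, 285, 0]) cube([4795, 151, 189]);
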